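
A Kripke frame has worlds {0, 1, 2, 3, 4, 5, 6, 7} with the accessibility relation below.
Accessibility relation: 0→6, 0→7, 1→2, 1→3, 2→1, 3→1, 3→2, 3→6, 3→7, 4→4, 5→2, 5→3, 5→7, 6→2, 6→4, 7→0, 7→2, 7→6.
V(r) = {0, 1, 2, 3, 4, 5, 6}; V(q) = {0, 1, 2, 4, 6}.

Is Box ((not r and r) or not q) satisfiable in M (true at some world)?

No

Recall that Box ψ holds at a world iff ψ holds at every accessible world, and Dia ψ holds iff ψ holds at some accessible world.
Let φ = Box ((not r and r) or not q). Evaluate φ at each world:
  0 (successors {6, 7}): φ is false.
  1 (successors {2, 3}): φ is false.
  2 (successors {1}): φ is false.
  3 (successors {1, 2, 6, 7}): φ is false.
  4 (successors {4}): φ is false.
  5 (successors {2, 3, 7}): φ is false.
  6 (successors {2, 4}): φ is false.
  7 (successors {0, 2, 6}): φ is false.
For instance, at 0:
  At 0: Box ((not r and r) or not q) requires (not r and r) or not q at every successor {6, 7}.
    (not r and r) or not q fails at 6, so Box ((not r and r) or not q) is false at 0.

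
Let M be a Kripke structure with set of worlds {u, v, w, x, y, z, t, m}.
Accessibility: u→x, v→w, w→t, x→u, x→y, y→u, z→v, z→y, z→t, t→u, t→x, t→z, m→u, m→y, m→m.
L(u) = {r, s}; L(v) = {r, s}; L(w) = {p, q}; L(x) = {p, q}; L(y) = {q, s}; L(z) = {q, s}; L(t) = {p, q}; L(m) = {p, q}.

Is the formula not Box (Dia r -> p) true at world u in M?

At u: Box (Dia r -> p) is true, so not Box (Dia r -> p) is false.
  At u: Box (Dia r -> p) requires Dia r -> p at every successor {x}.
      At x: Dia r is true, p is true, so Dia r -> p is true.
  So Box (Dia r -> p) is true at u.

No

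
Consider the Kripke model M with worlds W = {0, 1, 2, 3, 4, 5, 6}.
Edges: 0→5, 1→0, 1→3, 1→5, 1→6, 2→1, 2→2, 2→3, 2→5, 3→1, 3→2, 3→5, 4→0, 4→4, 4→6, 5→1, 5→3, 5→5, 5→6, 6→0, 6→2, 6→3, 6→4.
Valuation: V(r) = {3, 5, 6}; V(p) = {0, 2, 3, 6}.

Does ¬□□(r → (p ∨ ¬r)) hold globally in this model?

Yes

Let φ = ¬□□(r → (p ∨ ¬r)). Evaluate φ at each world:
  0 (successors {5}): φ is true.
  1 (successors {0, 3, 5, 6}): φ is true.
  2 (successors {1, 2, 3, 5}): φ is true.
  3 (successors {1, 2, 5}): φ is true.
  4 (successors {0, 4, 6}): φ is true.
  5 (successors {1, 3, 5, 6}): φ is true.
  6 (successors {0, 2, 3, 4}): φ is true.
For instance, at 5:
  At 5: □□(r → (p ∨ ¬r)) is false, so ¬□□(r → (p ∨ ¬r)) is true.
    At 5: □□(r → (p ∨ ¬r)) requires □(r → (p ∨ ¬r)) at every successor {1, 3, 5, 6}.
      □(r → (p ∨ ¬r)) fails at 1, so □□(r → (p ∨ ¬r)) is false at 5.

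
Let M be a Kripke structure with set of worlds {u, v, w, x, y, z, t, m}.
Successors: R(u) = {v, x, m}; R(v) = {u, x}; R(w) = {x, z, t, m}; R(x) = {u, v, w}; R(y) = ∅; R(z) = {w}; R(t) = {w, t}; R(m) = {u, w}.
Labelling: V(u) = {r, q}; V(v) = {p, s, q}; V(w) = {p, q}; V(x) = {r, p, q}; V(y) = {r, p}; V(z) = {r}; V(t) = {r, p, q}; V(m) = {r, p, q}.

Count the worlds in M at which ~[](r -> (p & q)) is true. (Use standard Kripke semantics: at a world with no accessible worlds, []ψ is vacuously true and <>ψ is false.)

4

Recall that []ψ holds at a world iff ψ holds at every accessible world, and <>ψ holds iff ψ holds at some accessible world.
Let φ = ~[](r -> (p & q)). Evaluate φ at each world:
  u (successors {v, x, m}): φ is false.
  v (successors {u, x}): φ is true.
  w (successors {x, z, t, m}): φ is true.
  x (successors {u, v, w}): φ is true.
  y (successors ∅): φ is false.
  z (successors {w}): φ is false.
  t (successors {w, t}): φ is false.
  m (successors {u, w}): φ is true.
For instance, at v:
  At v: [](r -> (p & q)) is false, so ~[](r -> (p & q)) is true.
    At v: [](r -> (p & q)) requires r -> (p & q) at every successor {u, x}.
      r -> (p & q) fails at u, so [](r -> (p & q)) is false at v.
Satisfying worlds: {v, w, x, m}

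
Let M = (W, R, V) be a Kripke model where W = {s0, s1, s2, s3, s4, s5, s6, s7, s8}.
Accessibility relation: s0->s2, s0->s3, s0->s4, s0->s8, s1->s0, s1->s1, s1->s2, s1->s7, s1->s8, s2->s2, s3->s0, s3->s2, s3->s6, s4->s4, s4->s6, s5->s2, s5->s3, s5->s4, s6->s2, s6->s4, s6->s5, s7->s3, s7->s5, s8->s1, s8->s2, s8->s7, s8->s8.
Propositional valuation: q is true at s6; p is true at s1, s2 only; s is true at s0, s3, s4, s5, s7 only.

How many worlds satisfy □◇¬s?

Let φ = □◇¬s. Evaluate φ at each world:
  s0 (successors {s2, s3, s4, s8}): φ is true.
  s1 (successors {s0, s1, s2, s7, s8}): φ is false.
  s2 (successors {s2}): φ is true.
  s3 (successors {s0, s2, s6}): φ is true.
  s4 (successors {s4, s6}): φ is true.
  s5 (successors {s2, s3, s4}): φ is true.
  s6 (successors {s2, s4, s5}): φ is true.
  s7 (successors {s3, s5}): φ is true.
  s8 (successors {s1, s2, s7, s8}): φ is false.
For instance, at s8:
  At s8: □◇¬s requires ◇¬s at every successor {s1, s2, s7, s8}.
    ◇¬s fails at s7, so □◇¬s is false at s8.
      At s7: ◇¬s requires ¬s at some successor in {s3, s5}.
        At s3: ¬s is false.
        At s5: ¬s is false.
      So ◇¬s is false at s7.
Satisfying worlds: {s0, s2, s3, s4, s5, s6, s7}

7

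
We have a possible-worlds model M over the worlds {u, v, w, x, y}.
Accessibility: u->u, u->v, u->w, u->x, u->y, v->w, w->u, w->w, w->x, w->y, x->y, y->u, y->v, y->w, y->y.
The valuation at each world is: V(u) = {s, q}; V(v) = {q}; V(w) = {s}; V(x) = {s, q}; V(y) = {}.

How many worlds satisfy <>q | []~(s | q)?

4

Let φ = <>q | []~(s | q). Evaluate φ at each world:
  u (successors {u, v, w, x, y}): φ is true.
  v (successors {w}): φ is false.
  w (successors {u, w, x, y}): φ is true.
  x (successors {y}): φ is true.
  y (successors {u, v, w, y}): φ is true.
For instance, at w:
  At w: <>q is true, []~(s | q) is false, so <>q | []~(s | q) is true.
    At w: <>q requires q at some successor in {u, w, x, y}.
      q holds at u, so <>q is true at w.
    At w: []~(s | q) requires ~(s | q) at every successor {u, w, x, y}.
      ~(s | q) fails at u, so []~(s | q) is false at w.
Satisfying worlds: {u, w, x, y}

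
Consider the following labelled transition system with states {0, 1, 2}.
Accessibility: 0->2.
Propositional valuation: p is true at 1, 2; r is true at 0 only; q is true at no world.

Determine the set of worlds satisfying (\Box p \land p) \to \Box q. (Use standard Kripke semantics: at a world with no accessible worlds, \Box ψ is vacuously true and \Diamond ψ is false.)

Let φ = (\Box p \land p) \to \Box q. Evaluate φ at each world:
  0 (successors {2}): φ is true.
  1 (successors ∅): φ is true.
  2 (successors ∅): φ is true.
For instance, at 0:
  At 0: \Box p \land p is false, \Box q is false, so (\Box p \land p) \to \Box q is true.
    At 0: \Box p is true, p is false, so \Box p \land p is false.
      At 0: \Box p requires p at every successor {2}.
        At 2: p is true.
      So \Box p is true at 0.
    At 0: \Box q requires q at every successor {2}.
      q fails at 2, so \Box q is false at 0.
Satisfying worlds: {0, 1, 2}

0, 1, 2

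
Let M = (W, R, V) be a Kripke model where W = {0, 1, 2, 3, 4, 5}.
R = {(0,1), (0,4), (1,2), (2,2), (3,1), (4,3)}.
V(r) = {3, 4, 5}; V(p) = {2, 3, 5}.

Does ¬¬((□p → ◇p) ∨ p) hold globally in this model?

Let φ = ¬¬((□p → ◇p) ∨ p). Evaluate φ at each world:
  0 (successors {1, 4}): φ is true.
  1 (successors {2}): φ is true.
  2 (successors {2}): φ is true.
  3 (successors {1}): φ is true.
  4 (successors {3}): φ is true.
  5 (successors ∅): φ is true.
For instance, at 1:
  At 1: ¬((□p → ◇p) ∨ p) is false, so ¬¬((□p → ◇p) ∨ p) is true.
    At 1: (□p → ◇p) ∨ p is true, so ¬((□p → ◇p) ∨ p) is false.
      At 1: □p → ◇p is true, p is false, so (□p → ◇p) ∨ p is true.

Yes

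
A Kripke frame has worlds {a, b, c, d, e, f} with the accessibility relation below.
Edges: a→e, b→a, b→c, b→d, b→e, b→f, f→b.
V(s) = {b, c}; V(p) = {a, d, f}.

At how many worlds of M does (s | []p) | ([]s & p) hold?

Let φ = (s | []p) | ([]s & p). Evaluate φ at each world:
  a (successors {e}): φ is false.
  b (successors {a, c, d, e, f}): φ is true.
  c (successors ∅): φ is true.
  d (successors ∅): φ is true.
  e (successors ∅): φ is true.
  f (successors {b}): φ is true.
For instance, at b:
  At b: s | []p is true, []s & p is false, so (s | []p) | ([]s & p) is true.
    At b: s is true, []p is false, so s | []p is true.
      At b: []p requires p at every successor {a, c, d, e, f}.
        p fails at c, so []p is false at b.
    At b: []s is false, p is false, so []s & p is false.
      At b: []s requires s at every successor {a, c, d, e, f}.
        s fails at a, so []s is false at b.
Satisfying worlds: {b, c, d, e, f}

5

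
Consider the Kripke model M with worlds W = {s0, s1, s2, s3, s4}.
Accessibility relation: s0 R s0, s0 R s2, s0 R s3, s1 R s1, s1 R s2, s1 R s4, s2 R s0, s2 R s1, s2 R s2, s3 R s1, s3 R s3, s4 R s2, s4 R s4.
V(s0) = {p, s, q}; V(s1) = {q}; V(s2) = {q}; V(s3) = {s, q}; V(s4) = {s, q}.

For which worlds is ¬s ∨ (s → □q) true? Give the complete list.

Let φ = ¬s ∨ (s → □q). Evaluate φ at each world:
  s0 (successors {s0, s2, s3}): φ is true.
  s1 (successors {s1, s2, s4}): φ is true.
  s2 (successors {s0, s1, s2}): φ is true.
  s3 (successors {s1, s3}): φ is true.
  s4 (successors {s2, s4}): φ is true.
For instance, at s3:
  At s3: ¬s is false, s → □q is true, so ¬s ∨ (s → □q) is true.
    At s3: s is true, □q is true, so s → □q is true.
      At s3: □q requires q at every successor {s1, s3}.
        At s1: q is true.
        At s3: q is true.
      So □q is true at s3.
Satisfying worlds: {s0, s1, s2, s3, s4}

s0, s1, s2, s3, s4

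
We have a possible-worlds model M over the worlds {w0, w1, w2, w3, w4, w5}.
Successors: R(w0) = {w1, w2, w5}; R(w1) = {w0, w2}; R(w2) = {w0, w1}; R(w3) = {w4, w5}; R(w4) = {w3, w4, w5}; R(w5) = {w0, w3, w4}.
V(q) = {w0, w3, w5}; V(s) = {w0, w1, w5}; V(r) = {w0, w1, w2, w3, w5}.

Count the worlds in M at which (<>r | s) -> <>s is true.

Let φ = (<>r | s) -> <>s. Evaluate φ at each world:
  w0 (successors {w1, w2, w5}): φ is true.
  w1 (successors {w0, w2}): φ is true.
  w2 (successors {w0, w1}): φ is true.
  w3 (successors {w4, w5}): φ is true.
  w4 (successors {w3, w4, w5}): φ is true.
  w5 (successors {w0, w3, w4}): φ is true.
For instance, at w2:
  At w2: <>r | s is true, <>s is true, so (<>r | s) -> <>s is true.
    At w2: <>r is true, s is false, so <>r | s is true.
      At w2: <>r requires r at some successor in {w0, w1}.
        r holds at w0, so <>r is true at w2.
    At w2: <>s requires s at some successor in {w0, w1}.
      s holds at w0, so <>s is true at w2.
Satisfying worlds: {w0, w1, w2, w3, w4, w5}

6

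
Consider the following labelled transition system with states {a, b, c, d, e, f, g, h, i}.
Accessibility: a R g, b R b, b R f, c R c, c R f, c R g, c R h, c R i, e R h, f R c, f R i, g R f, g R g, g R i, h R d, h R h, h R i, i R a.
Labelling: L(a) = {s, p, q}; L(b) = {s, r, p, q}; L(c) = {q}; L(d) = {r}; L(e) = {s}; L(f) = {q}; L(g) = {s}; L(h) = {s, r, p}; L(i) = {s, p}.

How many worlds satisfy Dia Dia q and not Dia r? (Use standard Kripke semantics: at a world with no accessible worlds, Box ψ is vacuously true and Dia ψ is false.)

3

Let φ = Dia Dia q and not Dia r. Evaluate φ at each world:
  a (successors {g}): φ is true.
  b (successors {b, f}): φ is false.
  c (successors {c, f, g, h, i}): φ is false.
  d (successors ∅): φ is false.
  e (successors {h}): φ is false.
  f (successors {c, i}): φ is true.
  g (successors {f, g, i}): φ is true.
  h (successors {d, h, i}): φ is false.
  i (successors {a}): φ is false.
For instance, at e:
  At e: Dia Dia q is false, not Dia r is false, so Dia Dia q and not Dia r is false.
    At e: Dia Dia q requires Dia q at some successor in {h}.
      At h: Dia q is false.
    So Dia Dia q is false at e.
    At e: Dia r is true, so not Dia r is false.
      At e: Dia r requires r at some successor in {h}.
        r holds at h, so Dia r is true at e.
Satisfying worlds: {a, f, g}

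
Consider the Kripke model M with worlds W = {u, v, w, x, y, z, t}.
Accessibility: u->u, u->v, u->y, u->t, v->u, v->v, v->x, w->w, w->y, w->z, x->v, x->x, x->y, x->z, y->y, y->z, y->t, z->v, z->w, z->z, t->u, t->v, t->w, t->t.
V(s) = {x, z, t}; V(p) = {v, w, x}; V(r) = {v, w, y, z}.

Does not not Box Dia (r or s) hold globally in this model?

Yes

Let φ = not not Box Dia (r or s). Evaluate φ at each world:
  u (successors {u, v, y, t}): φ is true.
  v (successors {u, v, x}): φ is true.
  w (successors {w, y, z}): φ is true.
  x (successors {v, x, y, z}): φ is true.
  y (successors {y, z, t}): φ is true.
  z (successors {v, w, z}): φ is true.
  t (successors {u, v, w, t}): φ is true.
For instance, at w:
  At w: not Box Dia (r or s) is false, so not not Box Dia (r or s) is true.
    At w: Box Dia (r or s) is true, so not Box Dia (r or s) is false.
      At w: Box Dia (r or s) requires Dia (r or s) at every successor {w, y, z}.
        At w: Dia (r or s) is true.
        At y: Dia (r or s) is true.
        At z: Dia (r or s) is true.
      So Box Dia (r or s) is true at w.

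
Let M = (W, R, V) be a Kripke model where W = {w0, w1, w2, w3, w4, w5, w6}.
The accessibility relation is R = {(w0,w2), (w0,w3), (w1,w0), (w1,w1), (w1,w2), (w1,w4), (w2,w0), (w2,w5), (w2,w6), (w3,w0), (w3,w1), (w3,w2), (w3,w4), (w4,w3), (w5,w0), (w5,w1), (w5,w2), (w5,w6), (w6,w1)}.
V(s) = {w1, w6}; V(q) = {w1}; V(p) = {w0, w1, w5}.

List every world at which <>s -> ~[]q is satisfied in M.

w0, w1, w2, w3, w4, w5

Recall that []ψ holds at a world iff ψ holds at every accessible world, and <>ψ holds iff ψ holds at some accessible world.
Let φ = <>s -> ~[]q. Evaluate φ at each world:
  w0 (successors {w2, w3}): φ is true.
  w1 (successors {w0, w1, w2, w4}): φ is true.
  w2 (successors {w0, w5, w6}): φ is true.
  w3 (successors {w0, w1, w2, w4}): φ is true.
  w4 (successors {w3}): φ is true.
  w5 (successors {w0, w1, w2, w6}): φ is true.
  w6 (successors {w1}): φ is false.
For instance, at w6:
  At w6: <>s is true, ~[]q is false, so <>s -> ~[]q is false.
    At w6: <>s requires s at some successor in {w1}.
      s holds at w1, so <>s is true at w6.
    At w6: []q is true, so ~[]q is false.
      At w6: []q requires q at every successor {w1}.
        At w1: q is true.
      So []q is true at w6.
Satisfying worlds: {w0, w1, w2, w3, w4, w5}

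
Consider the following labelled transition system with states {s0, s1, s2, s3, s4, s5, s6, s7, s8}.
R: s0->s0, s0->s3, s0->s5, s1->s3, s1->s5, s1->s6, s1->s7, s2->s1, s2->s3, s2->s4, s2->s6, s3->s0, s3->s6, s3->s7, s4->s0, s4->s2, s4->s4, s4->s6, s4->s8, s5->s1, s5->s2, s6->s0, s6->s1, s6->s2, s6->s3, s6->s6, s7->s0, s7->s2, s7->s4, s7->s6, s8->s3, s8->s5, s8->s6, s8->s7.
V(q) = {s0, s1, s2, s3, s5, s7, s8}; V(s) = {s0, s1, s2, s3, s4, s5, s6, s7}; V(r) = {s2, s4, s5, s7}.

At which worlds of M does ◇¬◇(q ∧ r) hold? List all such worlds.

s4, s5, s6, s7

Let φ = ◇¬◇(q ∧ r). Evaluate φ at each world:
  s0 (successors {s0, s3, s5}): φ is false.
  s1 (successors {s3, s5, s6, s7}): φ is false.
  s2 (successors {s1, s3, s4, s6}): φ is false.
  s3 (successors {s0, s6, s7}): φ is false.
  s4 (successors {s0, s2, s4, s6, s8}): φ is true.
  s5 (successors {s1, s2}): φ is true.
  s6 (successors {s0, s1, s2, s3, s6}): φ is true.
  s7 (successors {s0, s2, s4, s6}): φ is true.
  s8 (successors {s3, s5, s6, s7}): φ is false.
For instance, at s6:
  At s6: ◇¬◇(q ∧ r) requires ¬◇(q ∧ r) at some successor in {s0, s1, s2, s3, s6}.
    ¬◇(q ∧ r) holds at s2, so ◇¬◇(q ∧ r) is true at s6.
      At s2: ◇(q ∧ r) is false, so ¬◇(q ∧ r) is true.
Satisfying worlds: {s4, s5, s6, s7}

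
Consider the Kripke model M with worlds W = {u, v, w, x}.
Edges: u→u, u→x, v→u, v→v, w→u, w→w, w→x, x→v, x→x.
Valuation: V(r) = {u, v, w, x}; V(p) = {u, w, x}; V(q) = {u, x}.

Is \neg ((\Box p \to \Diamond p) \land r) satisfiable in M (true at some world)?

No

Let φ = \neg ((\Box p \to \Diamond p) \land r). Evaluate φ at each world:
  u (successors {u, x}): φ is false.
  v (successors {u, v}): φ is false.
  w (successors {u, w, x}): φ is false.
  x (successors {v, x}): φ is false.
For instance, at u:
  At u: (\Box p \to \Diamond p) \land r is true, so \neg ((\Box p \to \Diamond p) \land r) is false.
    At u: \Box p \to \Diamond p is true, r is true, so (\Box p \to \Diamond p) \land r is true.
      At u: \Box p is true, \Diamond p is true, so \Box p \to \Diamond p is true.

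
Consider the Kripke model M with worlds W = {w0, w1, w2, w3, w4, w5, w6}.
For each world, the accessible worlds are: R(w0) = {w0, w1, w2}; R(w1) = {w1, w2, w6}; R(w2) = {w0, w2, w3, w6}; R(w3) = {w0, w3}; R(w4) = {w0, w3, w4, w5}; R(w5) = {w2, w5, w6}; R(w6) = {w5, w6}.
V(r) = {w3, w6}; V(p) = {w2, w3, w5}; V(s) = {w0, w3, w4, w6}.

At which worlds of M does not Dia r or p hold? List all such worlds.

w0, w2, w3, w5

Let φ = not Dia r or p. Evaluate φ at each world:
  w0 (successors {w0, w1, w2}): φ is true.
  w1 (successors {w1, w2, w6}): φ is false.
  w2 (successors {w0, w2, w3, w6}): φ is true.
  w3 (successors {w0, w3}): φ is true.
  w4 (successors {w0, w3, w4, w5}): φ is false.
  w5 (successors {w2, w5, w6}): φ is true.
  w6 (successors {w5, w6}): φ is false.
For instance, at w2:
  At w2: not Dia r is false, p is true, so not Dia r or p is true.
    At w2: Dia r is true, so not Dia r is false.
      At w2: Dia r requires r at some successor in {w0, w2, w3, w6}.
        r holds at w3, so Dia r is true at w2.
Satisfying worlds: {w0, w2, w3, w5}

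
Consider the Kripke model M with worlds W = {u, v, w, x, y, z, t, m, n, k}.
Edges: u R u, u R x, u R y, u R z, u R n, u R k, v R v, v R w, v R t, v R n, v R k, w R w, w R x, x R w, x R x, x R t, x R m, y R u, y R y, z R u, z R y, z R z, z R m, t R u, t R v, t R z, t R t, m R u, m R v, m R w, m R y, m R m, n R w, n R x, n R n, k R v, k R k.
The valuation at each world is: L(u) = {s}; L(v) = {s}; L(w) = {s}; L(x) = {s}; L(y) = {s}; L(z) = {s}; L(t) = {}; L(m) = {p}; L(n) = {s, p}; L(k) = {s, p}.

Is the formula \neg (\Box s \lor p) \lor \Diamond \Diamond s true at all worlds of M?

Let φ = \neg (\Box s \lor p) \lor \Diamond \Diamond s. Evaluate φ at each world:
  u (successors {u, x, y, z, n, k}): φ is true.
  v (successors {v, w, t, n, k}): φ is true.
  w (successors {w, x}): φ is true.
  x (successors {w, x, t, m}): φ is true.
  y (successors {u, y}): φ is true.
  z (successors {u, y, z, m}): φ is true.
  t (successors {u, v, z, t}): φ is true.
  m (successors {u, v, w, y, m}): φ is true.
  n (successors {w, x, n}): φ is true.
  k (successors {v, k}): φ is true.
For instance, at n:
  At n: \neg (\Box s \lor p) is false, \Diamond \Diamond s is true, so \neg (\Box s \lor p) \lor \Diamond \Diamond s is true.
    At n: \Box s \lor p is true, so \neg (\Box s \lor p) is false.
      At n: \Box s is true, p is true, so \Box s \lor p is true.
    At n: \Diamond \Diamond s requires \Diamond s at some successor in {w, x, n}.
      \Diamond s holds at w, so \Diamond \Diamond s is true at n.

Yes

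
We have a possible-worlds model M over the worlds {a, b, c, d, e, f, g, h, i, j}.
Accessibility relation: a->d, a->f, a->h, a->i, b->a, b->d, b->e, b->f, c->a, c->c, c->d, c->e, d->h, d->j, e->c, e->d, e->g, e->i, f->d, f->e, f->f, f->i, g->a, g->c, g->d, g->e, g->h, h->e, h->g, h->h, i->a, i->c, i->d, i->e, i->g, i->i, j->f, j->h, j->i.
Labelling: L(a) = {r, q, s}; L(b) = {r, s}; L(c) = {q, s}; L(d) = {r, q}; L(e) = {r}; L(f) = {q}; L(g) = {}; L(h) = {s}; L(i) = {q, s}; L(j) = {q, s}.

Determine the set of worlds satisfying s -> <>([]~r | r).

Recall that []ψ holds at a world iff ψ holds at every accessible world, and <>ψ holds iff ψ holds at some accessible world.
Let φ = s -> <>([]~r | r). Evaluate φ at each world:
  a (successors {d, f, h, i}): φ is true.
  b (successors {a, d, e, f}): φ is true.
  c (successors {a, c, d, e}): φ is true.
  d (successors {h, j}): φ is true.
  e (successors {c, d, g, i}): φ is true.
  f (successors {d, e, f, i}): φ is true.
  g (successors {a, c, d, e, h}): φ is true.
  h (successors {e, g, h}): φ is true.
  i (successors {a, c, d, e, g, i}): φ is true.
  j (successors {f, h, i}): φ is false.
For instance, at g:
  At g: s is false, <>([]~r | r) is true, so s -> <>([]~r | r) is true.
    At g: <>([]~r | r) requires []~r | r at some successor in {a, c, d, e, h}.
      []~r | r holds at a, so <>([]~r | r) is true at g.
Satisfying worlds: {a, b, c, d, e, f, g, h, i}

a, b, c, d, e, f, g, h, i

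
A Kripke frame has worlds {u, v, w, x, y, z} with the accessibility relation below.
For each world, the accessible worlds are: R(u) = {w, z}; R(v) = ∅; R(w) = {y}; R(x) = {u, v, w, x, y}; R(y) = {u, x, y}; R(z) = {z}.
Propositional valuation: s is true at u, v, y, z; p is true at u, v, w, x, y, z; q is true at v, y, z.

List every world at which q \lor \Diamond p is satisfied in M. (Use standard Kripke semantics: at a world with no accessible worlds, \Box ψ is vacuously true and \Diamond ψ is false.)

Let φ = q \lor \Diamond p. Evaluate φ at each world:
  u (successors {w, z}): φ is true.
  v (successors ∅): φ is true.
  w (successors {y}): φ is true.
  x (successors {u, v, w, x, y}): φ is true.
  y (successors {u, x, y}): φ is true.
  z (successors {z}): φ is true.
For instance, at u:
  At u: q is false, \Diamond p is true, so q \lor \Diamond p is true.
    At u: \Diamond p requires p at some successor in {w, z}.
      p holds at w, so \Diamond p is true at u.
Satisfying worlds: {u, v, w, x, y, z}

u, v, w, x, y, z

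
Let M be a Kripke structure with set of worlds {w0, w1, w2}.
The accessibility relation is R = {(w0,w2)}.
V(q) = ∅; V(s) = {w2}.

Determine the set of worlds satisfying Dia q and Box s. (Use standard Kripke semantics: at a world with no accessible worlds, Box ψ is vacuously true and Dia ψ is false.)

Recall that Box ψ holds at a world iff ψ holds at every accessible world, and Dia ψ holds iff ψ holds at some accessible world.
Let φ = Dia q and Box s. Evaluate φ at each world:
  w0 (successors {w2}): φ is false.
  w1 (successors ∅): φ is false.
  w2 (successors ∅): φ is false.
For instance, at w0:
  At w0: Dia q is false, Box s is true, so Dia q and Box s is false.
    At w0: Dia q requires q at some successor in {w2}.
      At w2: q is false.
    So Dia q is false at w0.
    At w0: Box s requires s at every successor {w2}.
      At w2: s is true.
    So Box s is true at w0.
Satisfying worlds: none.

none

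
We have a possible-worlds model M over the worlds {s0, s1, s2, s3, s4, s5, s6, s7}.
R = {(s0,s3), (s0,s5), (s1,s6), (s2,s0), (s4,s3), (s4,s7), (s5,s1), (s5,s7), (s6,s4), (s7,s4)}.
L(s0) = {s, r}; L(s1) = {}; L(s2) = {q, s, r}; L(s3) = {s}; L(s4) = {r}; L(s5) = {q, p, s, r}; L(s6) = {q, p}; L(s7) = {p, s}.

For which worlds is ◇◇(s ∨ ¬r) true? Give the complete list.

s0, s2, s5, s6, s7

Let φ = ◇◇(s ∨ ¬r). Evaluate φ at each world:
  s0 (successors {s3, s5}): φ is true.
  s1 (successors {s6}): φ is false.
  s2 (successors {s0}): φ is true.
  s3 (successors ∅): φ is false.
  s4 (successors {s3, s7}): φ is false.
  s5 (successors {s1, s7}): φ is true.
  s6 (successors {s4}): φ is true.
  s7 (successors {s4}): φ is true.
For instance, at s5:
  At s5: ◇◇(s ∨ ¬r) requires ◇(s ∨ ¬r) at some successor in {s1, s7}.
    ◇(s ∨ ¬r) holds at s1, so ◇◇(s ∨ ¬r) is true at s5.
      At s1: ◇(s ∨ ¬r) requires s ∨ ¬r at some successor in {s6}.
        s ∨ ¬r holds at s6, so ◇(s ∨ ¬r) is true at s1.
Satisfying worlds: {s0, s2, s5, s6, s7}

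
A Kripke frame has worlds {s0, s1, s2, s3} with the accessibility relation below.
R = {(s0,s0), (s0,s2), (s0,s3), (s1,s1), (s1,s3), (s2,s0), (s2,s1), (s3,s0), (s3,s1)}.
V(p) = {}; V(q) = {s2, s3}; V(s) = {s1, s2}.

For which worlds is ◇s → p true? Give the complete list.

Let φ = ◇s → p. Evaluate φ at each world:
  s0 (successors {s0, s2, s3}): φ is false.
  s1 (successors {s1, s3}): φ is false.
  s2 (successors {s0, s1}): φ is false.
  s3 (successors {s0, s1}): φ is false.
For instance, at s1:
  At s1: ◇s is true, p is false, so ◇s → p is false.
    At s1: ◇s requires s at some successor in {s1, s3}.
      s holds at s1, so ◇s is true at s1.
Satisfying worlds: none.

none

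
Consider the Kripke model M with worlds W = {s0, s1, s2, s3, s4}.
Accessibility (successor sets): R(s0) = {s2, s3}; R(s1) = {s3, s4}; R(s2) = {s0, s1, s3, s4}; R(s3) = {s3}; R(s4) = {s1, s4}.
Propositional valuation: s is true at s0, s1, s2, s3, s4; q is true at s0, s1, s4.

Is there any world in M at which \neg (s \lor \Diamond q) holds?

Let φ = \neg (s \lor \Diamond q). Evaluate φ at each world:
  s0 (successors {s2, s3}): φ is false.
  s1 (successors {s3, s4}): φ is false.
  s2 (successors {s0, s1, s3, s4}): φ is false.
  s3 (successors {s3}): φ is false.
  s4 (successors {s1, s4}): φ is false.
For instance, at s0:
  At s0: s \lor \Diamond q is true, so \neg (s \lor \Diamond q) is false.
    At s0: s is true, \Diamond q is false, so s \lor \Diamond q is true.
      At s0: \Diamond q requires q at some successor in {s2, s3}.
        At s2: q is false.
        At s3: q is false.
      So \Diamond q is false at s0.

No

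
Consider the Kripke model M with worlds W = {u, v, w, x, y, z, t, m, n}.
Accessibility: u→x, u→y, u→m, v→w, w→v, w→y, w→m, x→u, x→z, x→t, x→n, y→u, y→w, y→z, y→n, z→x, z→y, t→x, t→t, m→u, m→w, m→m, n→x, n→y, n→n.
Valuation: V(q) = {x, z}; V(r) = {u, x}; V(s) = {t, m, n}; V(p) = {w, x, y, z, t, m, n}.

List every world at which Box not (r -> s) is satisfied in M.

none

Recall that Box ψ holds at a world iff ψ holds at every accessible world, and Dia ψ holds iff ψ holds at some accessible world.
Let φ = Box not (r -> s). Evaluate φ at each world:
  u (successors {x, y, m}): φ is false.
  v (successors {w}): φ is false.
  w (successors {v, y, m}): φ is false.
  x (successors {u, z, t, n}): φ is false.
  y (successors {u, w, z, n}): φ is false.
  z (successors {x, y}): φ is false.
  t (successors {x, t}): φ is false.
  m (successors {u, w, m}): φ is false.
  n (successors {x, y, n}): φ is false.
For instance, at m:
  At m: Box not (r -> s) requires not (r -> s) at every successor {u, w, m}.
    not (r -> s) fails at w, so Box not (r -> s) is false at m.
Satisfying worlds: none.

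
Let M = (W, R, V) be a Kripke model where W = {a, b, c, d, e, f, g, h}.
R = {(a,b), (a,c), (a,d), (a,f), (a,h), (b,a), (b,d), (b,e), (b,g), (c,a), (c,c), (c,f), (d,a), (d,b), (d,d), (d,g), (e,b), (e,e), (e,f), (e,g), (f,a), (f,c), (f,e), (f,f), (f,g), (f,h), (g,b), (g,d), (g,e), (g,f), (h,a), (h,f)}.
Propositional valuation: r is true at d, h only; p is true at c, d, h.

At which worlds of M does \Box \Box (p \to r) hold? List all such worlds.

Recall that \Box ψ holds at a world iff ψ holds at every accessible world, and \Diamond ψ holds iff ψ holds at some accessible world.
Let φ = \Box \Box (p \to r). Evaluate φ at each world:
  a (successors {b, c, d, f, h}): φ is false.
  b (successors {a, d, e, g}): φ is false.
  c (successors {a, c, f}): φ is false.
  d (successors {a, b, d, g}): φ is false.
  e (successors {b, e, f, g}): φ is false.
  f (successors {a, c, e, f, g, h}): φ is false.
  g (successors {b, d, e, f}): φ is false.
  h (successors {a, f}): φ is false.
For instance, at e:
  At e: \Box \Box (p \to r) requires \Box (p \to r) at every successor {b, e, f, g}.
    \Box (p \to r) fails at f, so \Box \Box (p \to r) is false at e.
      At f: \Box (p \to r) requires p \to r at every successor {a, c, e, f, g, h}.
        p \to r fails at c, so \Box (p \to r) is false at f.
Satisfying worlds: none.

none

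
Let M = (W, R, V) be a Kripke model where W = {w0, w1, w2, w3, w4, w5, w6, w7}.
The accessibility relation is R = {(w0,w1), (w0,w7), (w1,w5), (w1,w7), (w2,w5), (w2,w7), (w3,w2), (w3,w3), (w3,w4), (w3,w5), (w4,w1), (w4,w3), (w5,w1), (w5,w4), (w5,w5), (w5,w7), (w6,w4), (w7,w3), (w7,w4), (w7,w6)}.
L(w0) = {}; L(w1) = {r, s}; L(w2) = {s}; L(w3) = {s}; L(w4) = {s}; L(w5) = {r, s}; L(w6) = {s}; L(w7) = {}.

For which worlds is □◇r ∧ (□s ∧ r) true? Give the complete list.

Let φ = □◇r ∧ (□s ∧ r). Evaluate φ at each world:
  w0 (successors {w1, w7}): φ is false.
  w1 (successors {w5, w7}): φ is false.
  w2 (successors {w5, w7}): φ is false.
  w3 (successors {w2, w3, w4, w5}): φ is false.
  w4 (successors {w1, w3}): φ is false.
  w5 (successors {w1, w4, w5, w7}): φ is false.
  w6 (successors {w4}): φ is false.
  w7 (successors {w3, w4, w6}): φ is false.
For instance, at w5:
  At w5: □◇r is false, □s ∧ r is false, so □◇r ∧ (□s ∧ r) is false.
    At w5: □◇r requires ◇r at every successor {w1, w4, w5, w7}.
      ◇r fails at w7, so □◇r is false at w5.
    At w5: □s is false, r is true, so □s ∧ r is false.
      At w5: □s requires s at every successor {w1, w4, w5, w7}.
        s fails at w7, so □s is false at w5.
Satisfying worlds: none.

none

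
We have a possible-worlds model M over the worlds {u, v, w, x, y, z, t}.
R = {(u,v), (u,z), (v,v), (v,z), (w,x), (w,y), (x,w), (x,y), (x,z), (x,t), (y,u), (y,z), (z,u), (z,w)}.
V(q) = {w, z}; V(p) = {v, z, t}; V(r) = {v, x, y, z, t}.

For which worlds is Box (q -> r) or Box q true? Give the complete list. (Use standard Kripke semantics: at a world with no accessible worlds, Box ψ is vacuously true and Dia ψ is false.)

u, v, w, y, t

Let φ = Box (q -> r) or Box q. Evaluate φ at each world:
  u (successors {v, z}): φ is true.
  v (successors {v, z}): φ is true.
  w (successors {x, y}): φ is true.
  x (successors {w, y, z, t}): φ is false.
  y (successors {u, z}): φ is true.
  z (successors {u, w}): φ is false.
  t (successors ∅): φ is true.
For instance, at z:
  At z: Box (q -> r) is false, Box q is false, so Box (q -> r) or Box q is false.
    At z: Box (q -> r) requires q -> r at every successor {u, w}.
      q -> r fails at w, so Box (q -> r) is false at z.
    At z: Box q requires q at every successor {u, w}.
      q fails at u, so Box q is false at z.
Satisfying worlds: {u, v, w, y, t}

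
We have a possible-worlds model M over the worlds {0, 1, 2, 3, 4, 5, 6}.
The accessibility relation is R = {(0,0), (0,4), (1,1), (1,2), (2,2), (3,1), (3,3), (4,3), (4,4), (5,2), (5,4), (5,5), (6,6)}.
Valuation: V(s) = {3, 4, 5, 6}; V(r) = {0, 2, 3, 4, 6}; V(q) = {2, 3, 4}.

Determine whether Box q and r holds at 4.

At 4: Box q is true, r is true, so Box q and r is true.
  At 4: Box q requires q at every successor {3, 4}.
    At 3: q is true.
    At 4: q is true.
  So Box q is true at 4.

Yes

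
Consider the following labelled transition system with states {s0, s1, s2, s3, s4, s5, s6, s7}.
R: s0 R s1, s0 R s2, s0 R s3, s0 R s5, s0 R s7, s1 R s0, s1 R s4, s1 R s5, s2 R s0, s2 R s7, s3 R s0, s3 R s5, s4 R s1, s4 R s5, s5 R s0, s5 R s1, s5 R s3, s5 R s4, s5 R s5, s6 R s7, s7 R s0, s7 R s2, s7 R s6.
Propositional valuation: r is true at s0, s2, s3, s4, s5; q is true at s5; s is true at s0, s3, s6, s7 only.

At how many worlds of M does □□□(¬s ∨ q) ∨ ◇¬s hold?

6

Let φ = □□□(¬s ∨ q) ∨ ◇¬s. Evaluate φ at each world:
  s0 (successors {s1, s2, s3, s5, s7}): φ is true.
  s1 (successors {s0, s4, s5}): φ is true.
  s2 (successors {s0, s7}): φ is false.
  s3 (successors {s0, s5}): φ is true.
  s4 (successors {s1, s5}): φ is true.
  s5 (successors {s0, s1, s3, s4, s5}): φ is true.
  s6 (successors {s7}): φ is false.
  s7 (successors {s0, s2, s6}): φ is true.
For instance, at s7:
  At s7: □□□(¬s ∨ q) is false, ◇¬s is true, so □□□(¬s ∨ q) ∨ ◇¬s is true.
    At s7: □□□(¬s ∨ q) requires □□(¬s ∨ q) at every successor {s0, s2, s6}.
      □□(¬s ∨ q) fails at s0, so □□□(¬s ∨ q) is false at s7.
    At s7: ◇¬s requires ¬s at some successor in {s0, s2, s6}.
      ¬s holds at s2, so ◇¬s is true at s7.
Satisfying worlds: {s0, s1, s3, s4, s5, s7}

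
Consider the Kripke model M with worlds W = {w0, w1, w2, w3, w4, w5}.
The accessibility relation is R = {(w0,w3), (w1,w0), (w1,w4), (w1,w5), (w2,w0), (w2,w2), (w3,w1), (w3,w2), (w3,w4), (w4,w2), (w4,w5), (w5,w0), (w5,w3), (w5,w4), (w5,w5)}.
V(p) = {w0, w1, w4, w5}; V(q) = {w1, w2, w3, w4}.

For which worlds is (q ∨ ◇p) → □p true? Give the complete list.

w0, w1

Let φ = (q ∨ ◇p) → □p. Evaluate φ at each world:
  w0 (successors {w3}): φ is true.
  w1 (successors {w0, w4, w5}): φ is true.
  w2 (successors {w0, w2}): φ is false.
  w3 (successors {w1, w2, w4}): φ is false.
  w4 (successors {w2, w5}): φ is false.
  w5 (successors {w0, w3, w4, w5}): φ is false.
For instance, at w5:
  At w5: q ∨ ◇p is true, □p is false, so (q ∨ ◇p) → □p is false.
    At w5: q is false, ◇p is true, so q ∨ ◇p is true.
      At w5: ◇p requires p at some successor in {w0, w3, w4, w5}.
        p holds at w0, so ◇p is true at w5.
    At w5: □p requires p at every successor {w0, w3, w4, w5}.
      p fails at w3, so □p is false at w5.
Satisfying worlds: {w0, w1}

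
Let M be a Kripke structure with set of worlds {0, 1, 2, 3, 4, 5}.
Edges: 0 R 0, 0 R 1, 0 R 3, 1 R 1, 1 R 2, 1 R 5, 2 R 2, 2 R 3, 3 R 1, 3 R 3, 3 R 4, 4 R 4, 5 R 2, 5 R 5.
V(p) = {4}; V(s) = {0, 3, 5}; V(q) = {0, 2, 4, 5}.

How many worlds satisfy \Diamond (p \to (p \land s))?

5

Let φ = \Diamond (p \to (p \land s)). Evaluate φ at each world:
  0 (successors {0, 1, 3}): φ is true.
  1 (successors {1, 2, 5}): φ is true.
  2 (successors {2, 3}): φ is true.
  3 (successors {1, 3, 4}): φ is true.
  4 (successors {4}): φ is false.
  5 (successors {2, 5}): φ is true.
For instance, at 4:
  At 4: \Diamond (p \to (p \land s)) requires p \to (p \land s) at some successor in {4}.
    At 4: p \to (p \land s) is false.
  So \Diamond (p \to (p \land s)) is false at 4.
Satisfying worlds: {0, 1, 2, 3, 5}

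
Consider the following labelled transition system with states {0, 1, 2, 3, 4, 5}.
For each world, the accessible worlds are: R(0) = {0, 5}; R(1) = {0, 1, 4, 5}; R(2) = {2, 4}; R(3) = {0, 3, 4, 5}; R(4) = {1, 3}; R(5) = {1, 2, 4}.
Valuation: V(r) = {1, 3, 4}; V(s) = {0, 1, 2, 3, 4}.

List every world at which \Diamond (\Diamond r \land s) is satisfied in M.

Let φ = \Diamond (\Diamond r \land s). Evaluate φ at each world:
  0 (successors {0, 5}): φ is false.
  1 (successors {0, 1, 4, 5}): φ is true.
  2 (successors {2, 4}): φ is true.
  3 (successors {0, 3, 4, 5}): φ is true.
  4 (successors {1, 3}): φ is true.
  5 (successors {1, 2, 4}): φ is true.
For instance, at 5:
  At 5: \Diamond (\Diamond r \land s) requires \Diamond r \land s at some successor in {1, 2, 4}.
    \Diamond r \land s holds at 1, so \Diamond (\Diamond r \land s) is true at 5.
      At 1: \Diamond r is true, s is true, so \Diamond r \land s is true.
Satisfying worlds: {1, 2, 3, 4, 5}

1, 2, 3, 4, 5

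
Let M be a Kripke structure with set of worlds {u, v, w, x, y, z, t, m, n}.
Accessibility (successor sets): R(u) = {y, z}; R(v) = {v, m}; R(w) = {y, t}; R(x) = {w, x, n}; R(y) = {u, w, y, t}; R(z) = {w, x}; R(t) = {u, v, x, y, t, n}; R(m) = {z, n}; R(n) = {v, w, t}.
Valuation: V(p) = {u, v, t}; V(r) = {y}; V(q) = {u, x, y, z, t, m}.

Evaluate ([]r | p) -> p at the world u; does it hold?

Yes

At u: []r | p is true, p is true, so ([]r | p) -> p is true.
  At u: []r is false, p is true, so []r | p is true.
    At u: []r requires r at every successor {y, z}.
      r fails at z, so []r is false at u.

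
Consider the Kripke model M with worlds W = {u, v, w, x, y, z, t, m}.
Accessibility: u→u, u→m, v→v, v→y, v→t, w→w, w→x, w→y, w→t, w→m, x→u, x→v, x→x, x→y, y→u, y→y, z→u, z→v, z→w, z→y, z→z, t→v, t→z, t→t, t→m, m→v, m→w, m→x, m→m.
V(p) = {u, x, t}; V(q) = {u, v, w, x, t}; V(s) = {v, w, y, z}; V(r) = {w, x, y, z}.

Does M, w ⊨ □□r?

At w: □□r requires □r at every successor {w, x, y, t, m}.
  □r fails at w, so □□r is false at w.
    At w: □r requires r at every successor {w, x, y, t, m}.
      r fails at t, so □r is false at w.

No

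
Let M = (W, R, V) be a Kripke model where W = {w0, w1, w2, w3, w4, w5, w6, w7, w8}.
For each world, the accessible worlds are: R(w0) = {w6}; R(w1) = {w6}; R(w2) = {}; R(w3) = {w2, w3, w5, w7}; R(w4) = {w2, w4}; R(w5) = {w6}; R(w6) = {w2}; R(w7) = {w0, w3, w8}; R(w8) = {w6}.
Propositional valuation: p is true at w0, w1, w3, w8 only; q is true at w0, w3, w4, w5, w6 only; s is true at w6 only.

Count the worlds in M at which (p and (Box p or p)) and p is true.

Recall that Box ψ holds at a world iff ψ holds at every accessible world, and Dia ψ holds iff ψ holds at some accessible world.
Let φ = (p and (Box p or p)) and p. Evaluate φ at each world:
  w0 (successors {w6}): φ is true.
  w1 (successors {w6}): φ is true.
  w2 (successors ∅): φ is false.
  w3 (successors {w2, w3, w5, w7}): φ is true.
  w4 (successors {w2, w4}): φ is false.
  w5 (successors {w6}): φ is false.
  w6 (successors {w2}): φ is false.
  w7 (successors {w0, w3, w8}): φ is false.
  w8 (successors {w6}): φ is true.
For instance, at w5:
  At w5: p and (Box p or p) is false, p is false, so (p and (Box p or p)) and p is false.
    At w5: p is false, Box p or p is false, so p and (Box p or p) is false.
      At w5: Box p is false, p is false, so Box p or p is false.
Satisfying worlds: {w0, w1, w3, w8}

4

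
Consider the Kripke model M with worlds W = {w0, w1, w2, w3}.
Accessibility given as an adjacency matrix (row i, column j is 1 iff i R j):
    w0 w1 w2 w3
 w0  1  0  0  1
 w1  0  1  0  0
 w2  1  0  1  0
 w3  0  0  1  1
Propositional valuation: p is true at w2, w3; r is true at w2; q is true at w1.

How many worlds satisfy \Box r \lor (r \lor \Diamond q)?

2

Recall that \Box ψ holds at a world iff ψ holds at every accessible world, and \Diamond ψ holds iff ψ holds at some accessible world.
Let φ = \Box r \lor (r \lor \Diamond q). Evaluate φ at each world:
  w0 (successors {w0, w3}): φ is false.
  w1 (successors {w1}): φ is true.
  w2 (successors {w0, w2}): φ is true.
  w3 (successors {w2, w3}): φ is false.
For instance, at w1:
  At w1: \Box r is false, r \lor \Diamond q is true, so \Box r \lor (r \lor \Diamond q) is true.
    At w1: \Box r requires r at every successor {w1}.
      r fails at w1, so \Box r is false at w1.
    At w1: r is false, \Diamond q is true, so r \lor \Diamond q is true.
      At w1: \Diamond q requires q at some successor in {w1}.
        q holds at w1, so \Diamond q is true at w1.
Satisfying worlds: {w1, w2}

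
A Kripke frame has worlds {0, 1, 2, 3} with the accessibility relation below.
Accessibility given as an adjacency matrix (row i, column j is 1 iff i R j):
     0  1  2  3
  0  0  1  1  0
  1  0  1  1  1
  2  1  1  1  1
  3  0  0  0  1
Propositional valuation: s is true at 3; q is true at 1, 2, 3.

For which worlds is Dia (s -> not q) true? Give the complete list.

0, 1, 2

Let φ = Dia (s -> not q). Evaluate φ at each world:
  0 (successors {1, 2}): φ is true.
  1 (successors {1, 2, 3}): φ is true.
  2 (successors {0, 1, 2, 3}): φ is true.
  3 (successors {3}): φ is false.
For instance, at 1:
  At 1: Dia (s -> not q) requires s -> not q at some successor in {1, 2, 3}.
    s -> not q holds at 1, so Dia (s -> not q) is true at 1.
Satisfying worlds: {0, 1, 2}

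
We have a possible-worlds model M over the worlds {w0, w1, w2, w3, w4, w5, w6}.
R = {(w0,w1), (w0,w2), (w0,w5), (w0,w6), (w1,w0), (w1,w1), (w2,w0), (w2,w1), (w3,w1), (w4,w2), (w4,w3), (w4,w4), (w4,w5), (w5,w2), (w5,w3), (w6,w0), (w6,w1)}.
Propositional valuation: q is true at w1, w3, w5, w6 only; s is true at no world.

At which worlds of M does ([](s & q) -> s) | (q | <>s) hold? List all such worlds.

Let φ = ([](s & q) -> s) | (q | <>s). Evaluate φ at each world:
  w0 (successors {w1, w2, w5, w6}): φ is true.
  w1 (successors {w0, w1}): φ is true.
  w2 (successors {w0, w1}): φ is true.
  w3 (successors {w1}): φ is true.
  w4 (successors {w2, w3, w4, w5}): φ is true.
  w5 (successors {w2, w3}): φ is true.
  w6 (successors {w0, w1}): φ is true.
For instance, at w0:
  At w0: [](s & q) -> s is true, q | <>s is false, so ([](s & q) -> s) | (q | <>s) is true.
    At w0: [](s & q) is false, s is false, so [](s & q) -> s is true.
      At w0: [](s & q) requires s & q at every successor {w1, w2, w5, w6}.
        s & q fails at w1, so [](s & q) is false at w0.
    At w0: q is false, <>s is false, so q | <>s is false.
      At w0: <>s requires s at some successor in {w1, w2, w5, w6}.
        At w1: s is false.
        At w2: s is false.
        At w5: s is false.
        At w6: s is false.
      So <>s is false at w0.
Satisfying worlds: {w0, w1, w2, w3, w4, w5, w6}

w0, w1, w2, w3, w4, w5, w6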